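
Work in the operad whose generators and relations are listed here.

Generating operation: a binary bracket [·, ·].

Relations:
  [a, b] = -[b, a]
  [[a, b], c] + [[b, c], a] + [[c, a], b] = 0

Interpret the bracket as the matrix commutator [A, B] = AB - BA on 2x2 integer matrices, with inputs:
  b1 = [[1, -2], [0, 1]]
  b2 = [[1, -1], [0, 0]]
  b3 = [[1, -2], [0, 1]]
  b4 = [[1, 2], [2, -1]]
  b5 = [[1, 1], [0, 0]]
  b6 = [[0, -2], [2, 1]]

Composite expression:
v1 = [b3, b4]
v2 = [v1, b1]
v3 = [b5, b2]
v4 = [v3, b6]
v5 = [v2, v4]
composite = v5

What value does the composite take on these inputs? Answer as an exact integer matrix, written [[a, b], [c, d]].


[[0, 128], [0, 0]]

[b3, b4] = [[-4, 4], [0, 4]]
[[b3, b4], b1] = [[0, 16], [0, 0]]
[b5, b2] = [[0, -2], [0, 0]]
[[b5, b2], b6] = [[-4, -2], [0, 4]]
[[[b3, b4], b1], [[b5, b2], b6]] = [[0, 128], [0, 0]]


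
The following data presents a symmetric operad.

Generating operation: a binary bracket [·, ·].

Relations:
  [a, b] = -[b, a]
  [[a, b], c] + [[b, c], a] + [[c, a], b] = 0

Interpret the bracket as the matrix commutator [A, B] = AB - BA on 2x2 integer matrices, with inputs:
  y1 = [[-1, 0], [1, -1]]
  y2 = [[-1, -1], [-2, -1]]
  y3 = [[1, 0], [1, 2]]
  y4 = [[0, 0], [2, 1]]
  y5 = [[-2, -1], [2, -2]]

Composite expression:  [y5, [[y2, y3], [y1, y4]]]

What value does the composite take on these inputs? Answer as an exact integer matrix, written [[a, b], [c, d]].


[[2, 2], [4, -2]]


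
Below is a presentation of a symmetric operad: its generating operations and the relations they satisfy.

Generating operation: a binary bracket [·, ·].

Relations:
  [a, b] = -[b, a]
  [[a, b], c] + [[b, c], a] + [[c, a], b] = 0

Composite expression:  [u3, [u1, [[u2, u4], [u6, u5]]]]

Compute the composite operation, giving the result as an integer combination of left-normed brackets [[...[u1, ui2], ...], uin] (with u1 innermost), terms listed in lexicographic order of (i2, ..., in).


Left-normed coefficients sit on the u1-initial expansion words.
Composite bracket: [u3, [u1, [[u2, u4], [u6, u5]]]]
Full expansion: 32 signed words from ab - ba (2^5 = 32).
Words beginning with u1 determine it all:
  word u1u2u4u5u6u3 has sign +1, contributing +[[[[[u1, u2], u4], u5], u6], u3]
  word u1u2u4u6u5u3 has sign -1, contributing -[[[[[u1, u2], u4], u6], u5], u3]
  word u1u4u2u5u6u3 has sign -1, contributing -[[[[[u1, u4], u2], u5], u6], u3]
  word u1u4u2u6u5u3 has sign +1, contributing +[[[[[u1, u4], u2], u6], u5], u3]
  word u1u5u6u2u4u3 has sign -1, contributing -[[[[[u1, u5], u6], u2], u4], u3]
  word u1u5u6u4u2u3 has sign +1, contributing +[[[[[u1, u5], u6], u4], u2], u3]
  word u1u6u5u2u4u3 has sign +1, contributing +[[[[[u1, u6], u5], u2], u4], u3]
  word u1u6u5u4u2u3 has sign -1, contributing -[[[[[u1, u6], u5], u4], u2], u3]

[[[[[u1, u2], u4], u5], u6], u3] - [[[[[u1, u2], u4], u6], u5], u3] - [[[[[u1, u4], u2], u5], u6], u3] + [[[[[u1, u4], u2], u6], u5], u3] - [[[[[u1, u5], u6], u2], u4], u3] + [[[[[u1, u5], u6], u4], u2], u3] + [[[[[u1, u6], u5], u2], u4], u3] - [[[[[u1, u6], u5], u4], u2], u3]


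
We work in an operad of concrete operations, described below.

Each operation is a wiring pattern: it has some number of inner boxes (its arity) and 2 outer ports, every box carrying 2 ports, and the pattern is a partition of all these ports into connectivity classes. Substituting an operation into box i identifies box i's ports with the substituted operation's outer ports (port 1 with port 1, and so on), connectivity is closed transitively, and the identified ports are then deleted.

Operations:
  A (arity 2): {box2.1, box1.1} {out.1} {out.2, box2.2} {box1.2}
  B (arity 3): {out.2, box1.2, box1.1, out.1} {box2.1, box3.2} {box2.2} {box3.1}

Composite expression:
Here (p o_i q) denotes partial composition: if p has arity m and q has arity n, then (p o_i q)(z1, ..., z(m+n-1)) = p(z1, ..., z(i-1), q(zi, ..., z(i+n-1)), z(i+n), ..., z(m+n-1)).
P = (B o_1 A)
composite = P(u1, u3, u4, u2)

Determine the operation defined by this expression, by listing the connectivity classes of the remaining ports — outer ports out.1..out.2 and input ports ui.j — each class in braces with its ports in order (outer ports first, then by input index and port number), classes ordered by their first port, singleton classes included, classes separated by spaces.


{out.1, out.2, u3.2} {u1.1, u3.1} {u1.2} {u2.1} {u2.2, u4.1} {u4.2}


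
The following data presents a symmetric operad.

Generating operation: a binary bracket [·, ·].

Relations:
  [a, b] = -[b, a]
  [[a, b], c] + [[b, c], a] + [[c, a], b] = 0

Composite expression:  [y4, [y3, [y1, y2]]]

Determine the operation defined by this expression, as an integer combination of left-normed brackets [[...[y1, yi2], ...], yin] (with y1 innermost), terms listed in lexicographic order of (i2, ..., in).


Left-normed coefficients sit on the y1-initial expansion words.
Composite bracket: [y4, [y3, [y1, y2]]]
Each bracket splits as ab - ba, giving 8 signed words (2^3 = 8).
The y1-initial words carry the normal form:
  the word y1y2y3y4 carries sign +1 and contributes +[[[y1, y2], y3], y4]

[[[y1, y2], y3], y4]


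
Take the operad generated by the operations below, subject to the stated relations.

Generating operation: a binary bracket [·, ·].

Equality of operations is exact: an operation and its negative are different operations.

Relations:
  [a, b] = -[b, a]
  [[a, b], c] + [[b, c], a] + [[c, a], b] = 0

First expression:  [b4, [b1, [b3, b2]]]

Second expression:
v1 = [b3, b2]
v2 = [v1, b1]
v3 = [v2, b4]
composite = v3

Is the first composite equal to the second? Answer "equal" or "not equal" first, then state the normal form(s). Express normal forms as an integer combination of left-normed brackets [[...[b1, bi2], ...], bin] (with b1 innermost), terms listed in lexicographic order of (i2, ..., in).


The first expression reduces to [[[b1, b2], b3], b4] - [[[b1, b3], b2], b4]
The second expression reduces to [[[b1, b2], b3], b4] - [[[b1, b3], b2], b4]
The normal forms match — equal.

equal; the common form is [[[b1, b2], b3], b4] - [[[b1, b3], b2], b4]


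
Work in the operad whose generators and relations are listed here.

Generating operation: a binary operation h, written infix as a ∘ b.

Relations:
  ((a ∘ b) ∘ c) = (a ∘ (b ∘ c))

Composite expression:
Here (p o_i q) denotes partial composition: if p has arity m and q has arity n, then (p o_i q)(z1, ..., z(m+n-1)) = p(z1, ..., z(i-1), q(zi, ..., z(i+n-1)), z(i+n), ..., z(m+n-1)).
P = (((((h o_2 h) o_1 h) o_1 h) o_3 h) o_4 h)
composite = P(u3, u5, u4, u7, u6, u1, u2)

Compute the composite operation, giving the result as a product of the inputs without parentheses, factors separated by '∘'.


Under associativity of h, the answer is the u's in reading order.
(u3 ∘ u5) reduces to u3 ∘ u5
(u7 ∘ u6) reduces to u7 ∘ u6
(u4 ∘ (u7 ∘ u6)) reduces to u4 ∘ u7 ∘ u6
((u3 ∘ u5) ∘ (u4 ∘ (u7 ∘ u6))) reduces to u3 ∘ u5 ∘ u4 ∘ u7 ∘ u6
(u1 ∘ u2) reduces to u1 ∘ u2
(((u3 ∘ u5) ∘ (u4 ∘ (u7 ∘ u6))) ∘ (u1 ∘ u2)) reduces to u3 ∘ u5 ∘ u4 ∘ u7 ∘ u6 ∘ u1 ∘ u2

u3 ∘ u5 ∘ u4 ∘ u7 ∘ u6 ∘ u1 ∘ u2


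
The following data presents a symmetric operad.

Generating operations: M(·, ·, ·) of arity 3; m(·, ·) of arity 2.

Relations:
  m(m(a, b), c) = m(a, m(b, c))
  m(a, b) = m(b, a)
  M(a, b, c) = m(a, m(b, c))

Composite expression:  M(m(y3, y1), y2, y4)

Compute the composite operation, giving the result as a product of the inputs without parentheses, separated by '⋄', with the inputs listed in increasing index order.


y1 ⋄ y2 ⋄ y3 ⋄ y4

Key point: M commutes, so take the y-inputs in any fixed order.
m(y3, y1) unparenthesizes to y3 ⋄ y1
M(m(y3, y1), y2, y4) unparenthesizes to y3 ⋄ y1 ⋄ y2 ⋄ y4
commutativity sorts the factors: y1 ⋄ y2 ⋄ y3 ⋄ y4


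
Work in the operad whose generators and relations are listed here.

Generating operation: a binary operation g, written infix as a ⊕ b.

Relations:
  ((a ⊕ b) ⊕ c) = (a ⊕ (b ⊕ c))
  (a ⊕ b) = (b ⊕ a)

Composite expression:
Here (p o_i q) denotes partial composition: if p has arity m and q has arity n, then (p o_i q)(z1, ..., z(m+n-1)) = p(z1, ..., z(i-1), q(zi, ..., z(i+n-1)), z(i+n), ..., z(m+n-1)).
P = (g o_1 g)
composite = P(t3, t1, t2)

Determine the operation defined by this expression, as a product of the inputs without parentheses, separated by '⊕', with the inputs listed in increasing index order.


Reordering under g is free, so list the t-inputs canonically.
(t3 ⊕ t1) spells out as t3 ⊕ t1
((t3 ⊕ t1) ⊕ t2) spells out as t3 ⊕ t1 ⊕ t2
sorting the factors by input index: t1 ⊕ t2 ⊕ t3

t1 ⊕ t2 ⊕ t3


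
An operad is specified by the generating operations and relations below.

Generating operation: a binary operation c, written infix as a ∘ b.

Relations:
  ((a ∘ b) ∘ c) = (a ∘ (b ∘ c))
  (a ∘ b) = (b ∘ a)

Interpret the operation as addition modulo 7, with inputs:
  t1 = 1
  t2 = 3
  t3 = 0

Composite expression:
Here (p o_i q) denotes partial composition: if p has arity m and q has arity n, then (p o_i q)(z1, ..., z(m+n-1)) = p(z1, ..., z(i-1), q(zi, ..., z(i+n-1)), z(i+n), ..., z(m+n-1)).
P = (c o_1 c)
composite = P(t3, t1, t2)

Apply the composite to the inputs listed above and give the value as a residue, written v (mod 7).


4 (mod 7)

(t3 ∘ t1) = 1
((t3 ∘ t1) ∘ t2) = 4


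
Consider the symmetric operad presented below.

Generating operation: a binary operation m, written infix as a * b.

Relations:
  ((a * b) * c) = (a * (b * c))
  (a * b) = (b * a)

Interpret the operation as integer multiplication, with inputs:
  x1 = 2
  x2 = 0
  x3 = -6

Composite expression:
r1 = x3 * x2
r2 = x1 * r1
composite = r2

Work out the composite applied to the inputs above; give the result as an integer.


0

(x3 * x2) = 0
(x1 * (x3 * x2)) = 0


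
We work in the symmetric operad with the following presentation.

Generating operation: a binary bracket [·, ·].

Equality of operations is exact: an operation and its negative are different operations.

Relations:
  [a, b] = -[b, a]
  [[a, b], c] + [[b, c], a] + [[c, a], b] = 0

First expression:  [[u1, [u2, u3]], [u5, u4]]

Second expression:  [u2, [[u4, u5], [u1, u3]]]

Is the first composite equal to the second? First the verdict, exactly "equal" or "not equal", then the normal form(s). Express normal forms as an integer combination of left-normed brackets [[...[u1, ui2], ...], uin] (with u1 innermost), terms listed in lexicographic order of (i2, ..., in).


Normal form of the first expression: -[[[[u1, u2], u3], u4], u5] + [[[[u1, u2], u3], u5], u4] + [[[[u1, u3], u2], u4], u5] - [[[[u1, u3], u2], u5], u4]
Normal form of the second expression: [[[[u1, u3], u4], u5], u2] - [[[[u1, u3], u5], u4], u2]
Different reductions; not equal.

not equal; the first gives -[[[[u1, u2], u3], u4], u5] + [[[[u1, u2], u3], u5], u4] + [[[[u1, u3], u2], u4], u5] - [[[[u1, u3], u2], u5], u4] and the second [[[[u1, u3], u4], u5], u2] - [[[[u1, u3], u5], u4], u2]


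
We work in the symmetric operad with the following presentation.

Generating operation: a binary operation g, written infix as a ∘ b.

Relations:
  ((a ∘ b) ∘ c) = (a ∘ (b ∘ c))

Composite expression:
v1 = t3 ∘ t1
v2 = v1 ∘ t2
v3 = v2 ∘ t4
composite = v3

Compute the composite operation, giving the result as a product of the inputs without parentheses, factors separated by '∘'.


Every regrouping of g is equal, so read the t-inputs in written order.
(t3 ∘ t1) flattens to t3 ∘ t1
((t3 ∘ t1) ∘ t2) flattens to t3 ∘ t1 ∘ t2
(((t3 ∘ t1) ∘ t2) ∘ t4) flattens to t3 ∘ t1 ∘ t2 ∘ t4

t3 ∘ t1 ∘ t2 ∘ t4


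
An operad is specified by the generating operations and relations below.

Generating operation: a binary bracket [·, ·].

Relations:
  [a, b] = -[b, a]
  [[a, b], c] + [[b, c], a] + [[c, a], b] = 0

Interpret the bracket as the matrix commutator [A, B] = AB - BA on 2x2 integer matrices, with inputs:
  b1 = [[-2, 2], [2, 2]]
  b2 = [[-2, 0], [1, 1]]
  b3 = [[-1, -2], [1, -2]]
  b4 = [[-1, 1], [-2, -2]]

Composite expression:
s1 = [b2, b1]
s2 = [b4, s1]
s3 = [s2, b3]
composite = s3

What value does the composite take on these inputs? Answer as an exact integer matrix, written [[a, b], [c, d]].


[[10, 42], [26, -10]]


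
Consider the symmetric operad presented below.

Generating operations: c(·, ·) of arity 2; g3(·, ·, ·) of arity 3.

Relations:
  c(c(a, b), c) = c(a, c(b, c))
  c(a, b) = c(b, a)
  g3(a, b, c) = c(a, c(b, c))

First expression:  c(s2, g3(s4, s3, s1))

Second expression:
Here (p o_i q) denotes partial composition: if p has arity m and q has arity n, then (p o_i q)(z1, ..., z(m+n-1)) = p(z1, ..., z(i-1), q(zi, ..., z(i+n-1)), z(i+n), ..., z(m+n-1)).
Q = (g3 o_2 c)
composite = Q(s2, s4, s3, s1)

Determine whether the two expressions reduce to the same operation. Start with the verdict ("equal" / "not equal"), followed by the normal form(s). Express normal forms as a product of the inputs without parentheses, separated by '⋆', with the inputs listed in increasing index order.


Normal form of the first expression: s1 ⋆ s2 ⋆ s3 ⋆ s4
Normal form of the second expression: s1 ⋆ s2 ⋆ s3 ⋆ s4
Same normal form: equal.

equal: each reduces to s1 ⋆ s2 ⋆ s3 ⋆ s4


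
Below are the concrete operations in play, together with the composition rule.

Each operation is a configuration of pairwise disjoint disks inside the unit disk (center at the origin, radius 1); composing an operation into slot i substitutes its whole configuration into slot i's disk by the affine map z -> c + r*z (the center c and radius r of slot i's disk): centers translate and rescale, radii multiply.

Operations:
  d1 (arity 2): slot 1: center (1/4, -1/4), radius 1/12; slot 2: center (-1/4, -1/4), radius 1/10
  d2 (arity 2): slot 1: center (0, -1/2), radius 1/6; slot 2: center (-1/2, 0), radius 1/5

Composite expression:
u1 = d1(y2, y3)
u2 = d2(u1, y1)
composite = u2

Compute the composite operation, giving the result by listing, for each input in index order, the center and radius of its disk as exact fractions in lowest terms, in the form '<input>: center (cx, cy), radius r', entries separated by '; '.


y1: center (-1/2, 0), radius 1/5; y2: center (1/24, -13/24), radius 1/72; y3: center (-1/24, -13/24), radius 1/60

Below d2, radii multiply path by path; the y-disk centers shift.
y2: after 2 affine steps, its disk has center (1/24, -13/24), radius 1/72
y3: after 2 affine steps, its disk has center (-1/24, -13/24), radius 1/60
y1: after 1 affine step, its disk has center (-1/2, 0), radius 1/5


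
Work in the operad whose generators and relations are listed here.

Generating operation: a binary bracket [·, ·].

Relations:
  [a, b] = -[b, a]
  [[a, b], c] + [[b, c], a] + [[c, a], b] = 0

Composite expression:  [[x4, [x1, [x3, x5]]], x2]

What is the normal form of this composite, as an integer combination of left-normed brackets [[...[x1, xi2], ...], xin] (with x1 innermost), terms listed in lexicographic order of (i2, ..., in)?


-[[[[x1, x3], x5], x4], x2] + [[[[x1, x5], x3], x4], x2]

Expand each bracket as ab - ba; the x1-initial words give the coefficients.
Composite bracket: [[x4, [x1, [x3, x5]]], x2]
Expanding via [a, b] = ab - ba: 16 signed words (2^4 = 16).
Coefficients come from the x1-initial words:
  x1x3x5x4x2 appears with sign -1, giving the term -[[[[x1, x3], x5], x4], x2]
  x1x5x3x4x2 appears with sign +1, giving the term +[[[[x1, x5], x3], x4], x2]


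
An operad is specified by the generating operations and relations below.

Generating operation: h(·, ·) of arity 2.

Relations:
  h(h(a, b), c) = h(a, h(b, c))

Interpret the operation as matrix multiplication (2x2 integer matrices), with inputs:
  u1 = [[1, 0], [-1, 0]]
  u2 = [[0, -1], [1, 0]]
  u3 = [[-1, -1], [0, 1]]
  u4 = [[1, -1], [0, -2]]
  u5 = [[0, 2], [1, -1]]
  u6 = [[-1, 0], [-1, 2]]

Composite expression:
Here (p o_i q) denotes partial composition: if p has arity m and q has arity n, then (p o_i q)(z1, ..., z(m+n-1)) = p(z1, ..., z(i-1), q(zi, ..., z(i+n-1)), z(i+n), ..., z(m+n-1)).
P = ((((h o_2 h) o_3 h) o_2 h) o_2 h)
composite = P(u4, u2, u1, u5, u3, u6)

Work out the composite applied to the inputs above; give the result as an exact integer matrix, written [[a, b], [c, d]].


[[0, 0], [4, -8]]

h(u2, u1) = [[1, 0], [1, 0]]
h(h(u2, u1), u5) = [[0, 2], [0, 2]]
h(u3, u6) = [[2, -2], [-1, 2]]
h(h(h(u2, u1), u5), h(u3, u6)) = [[-2, 4], [-2, 4]]
h(u4, h(h(h(u2, u1), u5), h(u3, u6))) = [[0, 0], [4, -8]]


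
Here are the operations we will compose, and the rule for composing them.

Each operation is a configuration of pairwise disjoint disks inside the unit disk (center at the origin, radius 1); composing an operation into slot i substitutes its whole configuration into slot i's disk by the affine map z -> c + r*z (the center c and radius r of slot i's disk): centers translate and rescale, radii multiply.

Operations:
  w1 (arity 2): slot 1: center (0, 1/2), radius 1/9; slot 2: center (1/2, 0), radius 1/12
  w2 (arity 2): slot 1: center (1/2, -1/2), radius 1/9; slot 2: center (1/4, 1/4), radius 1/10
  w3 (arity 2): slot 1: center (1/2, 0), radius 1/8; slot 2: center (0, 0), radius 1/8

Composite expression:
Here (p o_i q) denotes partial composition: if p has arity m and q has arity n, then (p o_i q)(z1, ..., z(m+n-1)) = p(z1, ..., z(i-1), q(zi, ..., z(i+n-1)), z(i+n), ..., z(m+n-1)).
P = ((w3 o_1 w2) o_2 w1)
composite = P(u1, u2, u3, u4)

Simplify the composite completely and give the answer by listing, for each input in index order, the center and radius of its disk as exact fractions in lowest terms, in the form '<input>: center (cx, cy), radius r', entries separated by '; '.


Follow each u-input down from w3: c' goes to c + r*c', radius to r*r'.
tracing u1 down its 2-map path: center (9/16, -1/16), radius 1/72
tracing u2 down its 3-map path: center (17/32, 3/80), radius 1/720
tracing u3 down its 3-map path: center (43/80, 1/32), radius 1/960
tracing u4 down its 1-map path: center (0, 0), radius 1/8

u1: center (9/16, -1/16), radius 1/72; u2: center (17/32, 3/80), radius 1/720; u3: center (43/80, 1/32), radius 1/960; u4: center (0, 0), radius 1/8


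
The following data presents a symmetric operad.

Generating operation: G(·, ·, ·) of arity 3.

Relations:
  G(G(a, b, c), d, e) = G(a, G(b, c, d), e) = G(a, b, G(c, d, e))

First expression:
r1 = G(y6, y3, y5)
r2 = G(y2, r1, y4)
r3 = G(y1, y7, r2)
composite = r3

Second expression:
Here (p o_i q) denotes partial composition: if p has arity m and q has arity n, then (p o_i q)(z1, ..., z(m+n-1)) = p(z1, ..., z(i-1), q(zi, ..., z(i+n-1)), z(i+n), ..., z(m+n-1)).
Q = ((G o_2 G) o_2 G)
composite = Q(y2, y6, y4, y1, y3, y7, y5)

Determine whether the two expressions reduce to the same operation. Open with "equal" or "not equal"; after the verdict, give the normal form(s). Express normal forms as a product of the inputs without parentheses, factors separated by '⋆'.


not equal: they reduce to y1 ⋆ y7 ⋆ y2 ⋆ y6 ⋆ y3 ⋆ y5 ⋆ y4 and y2 ⋆ y6 ⋆ y4 ⋆ y1 ⋆ y3 ⋆ y7 ⋆ y5

In normal form, the first expression is y1 ⋆ y7 ⋆ y2 ⋆ y6 ⋆ y3 ⋆ y5 ⋆ y4
In normal form, the second expression is y2 ⋆ y6 ⋆ y4 ⋆ y1 ⋆ y3 ⋆ y7 ⋆ y5
Different reductions; not equal.


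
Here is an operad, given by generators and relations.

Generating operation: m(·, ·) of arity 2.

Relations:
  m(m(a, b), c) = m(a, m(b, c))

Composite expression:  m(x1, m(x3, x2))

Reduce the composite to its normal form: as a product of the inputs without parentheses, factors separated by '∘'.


x1 ∘ x3 ∘ x2

The m-tree's shape is irrelevant; the x-reading-order decides.
m(x3, x2) linearizes to x3 ∘ x2
m(x1, m(x3, x2)) linearizes to x1 ∘ x3 ∘ x2


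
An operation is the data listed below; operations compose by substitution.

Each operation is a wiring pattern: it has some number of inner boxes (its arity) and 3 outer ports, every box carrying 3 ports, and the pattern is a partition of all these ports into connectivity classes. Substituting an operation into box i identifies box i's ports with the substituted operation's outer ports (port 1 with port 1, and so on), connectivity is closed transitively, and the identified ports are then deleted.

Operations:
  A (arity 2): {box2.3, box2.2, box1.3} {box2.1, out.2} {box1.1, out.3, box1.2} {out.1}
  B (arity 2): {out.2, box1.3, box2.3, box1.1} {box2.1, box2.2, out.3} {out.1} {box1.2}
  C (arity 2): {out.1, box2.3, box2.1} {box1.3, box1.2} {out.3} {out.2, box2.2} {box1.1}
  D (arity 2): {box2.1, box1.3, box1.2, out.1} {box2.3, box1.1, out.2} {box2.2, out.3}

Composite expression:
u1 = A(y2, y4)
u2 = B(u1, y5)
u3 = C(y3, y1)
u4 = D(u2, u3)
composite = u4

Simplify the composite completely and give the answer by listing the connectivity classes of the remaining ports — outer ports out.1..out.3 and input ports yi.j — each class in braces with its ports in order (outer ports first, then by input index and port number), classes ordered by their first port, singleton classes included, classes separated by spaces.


{out.1, y1.1, y1.3, y2.1, y2.2, y5.1, y5.2, y5.3} {out.2} {out.3, y1.2} {y2.3, y4.2, y4.3} {y3.1} {y3.2, y3.3} {y4.1}

After gluing at D, chains via deleted ports link the y-ports.
composing A on (y2, y4), with out.j its own outer ports: {out.1} {out.2, y4.1} {out.3, y2.1, y2.2} {y2.3, y4.2, y4.3}
composing B on (y2, y4, y5), with out.j its own outer ports: {out.1} {out.2, y2.1, y2.2, y5.3} {out.3, y5.1, y5.2} {y2.3, y4.2, y4.3} {y4.1}
composing C on (y3, y1), with out.j its own outer ports: {out.1, y1.1, y1.3} {out.2, y1.2} {out.3} {y3.1} {y3.2, y3.3}
composing D on (y2, y4, y5, y3, y1), with out.j its own outer ports: {out.1, y1.1, y1.3, y2.1, y2.2, y5.1, y5.2, y5.3} {out.2} {out.3, y1.2} {y2.3, y4.2, y4.3} {y3.1} {y3.2, y3.3} {y4.1}


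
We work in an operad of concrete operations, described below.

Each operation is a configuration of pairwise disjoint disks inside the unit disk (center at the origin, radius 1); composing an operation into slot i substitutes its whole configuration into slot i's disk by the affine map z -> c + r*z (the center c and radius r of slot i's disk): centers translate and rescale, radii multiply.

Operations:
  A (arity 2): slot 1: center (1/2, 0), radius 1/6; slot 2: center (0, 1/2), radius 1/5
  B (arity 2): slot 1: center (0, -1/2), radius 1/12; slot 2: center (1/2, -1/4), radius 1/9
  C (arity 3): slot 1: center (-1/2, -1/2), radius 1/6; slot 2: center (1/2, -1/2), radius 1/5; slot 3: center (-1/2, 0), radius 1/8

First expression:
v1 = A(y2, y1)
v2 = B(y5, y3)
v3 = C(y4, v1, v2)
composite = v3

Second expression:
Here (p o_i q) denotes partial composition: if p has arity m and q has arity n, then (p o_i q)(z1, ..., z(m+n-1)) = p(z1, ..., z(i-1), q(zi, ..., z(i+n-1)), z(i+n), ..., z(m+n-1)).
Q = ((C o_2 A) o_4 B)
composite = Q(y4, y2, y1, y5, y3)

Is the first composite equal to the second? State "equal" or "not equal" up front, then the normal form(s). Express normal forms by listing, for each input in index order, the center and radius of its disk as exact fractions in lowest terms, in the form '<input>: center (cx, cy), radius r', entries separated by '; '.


equal; the common form is y1: center (1/2, -2/5), radius 1/25; y2: center (3/5, -1/2), radius 1/30; y3: center (-7/16, -1/32), radius 1/72; y4: center (-1/2, -1/2), radius 1/6; y5: center (-1/2, -1/16), radius 1/96

In normal form, the first expression is y1: center (1/2, -2/5), radius 1/25; y2: center (3/5, -1/2), radius 1/30; y3: center (-7/16, -1/32), radius 1/72; y4: center (-1/2, -1/2), radius 1/6; y5: center (-1/2, -1/16), radius 1/96
In normal form, the second expression is y1: center (1/2, -2/5), radius 1/25; y2: center (3/5, -1/2), radius 1/30; y3: center (-7/16, -1/32), radius 1/72; y4: center (-1/2, -1/2), radius 1/6; y5: center (-1/2, -1/16), radius 1/96
Identical normal forms: equal.


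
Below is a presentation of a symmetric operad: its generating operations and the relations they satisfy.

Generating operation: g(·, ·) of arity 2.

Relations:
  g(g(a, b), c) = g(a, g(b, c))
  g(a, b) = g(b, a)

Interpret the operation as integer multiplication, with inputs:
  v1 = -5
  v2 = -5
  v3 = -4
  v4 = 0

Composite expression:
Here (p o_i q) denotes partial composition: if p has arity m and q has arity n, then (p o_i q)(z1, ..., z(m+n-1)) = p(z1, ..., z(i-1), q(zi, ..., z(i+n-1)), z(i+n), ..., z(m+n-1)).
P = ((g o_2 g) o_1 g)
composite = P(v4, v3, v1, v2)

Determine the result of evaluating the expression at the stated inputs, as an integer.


0

g(v4, v3) = 0
g(v1, v2) = 25
g(g(v4, v3), g(v1, v2)) = 0


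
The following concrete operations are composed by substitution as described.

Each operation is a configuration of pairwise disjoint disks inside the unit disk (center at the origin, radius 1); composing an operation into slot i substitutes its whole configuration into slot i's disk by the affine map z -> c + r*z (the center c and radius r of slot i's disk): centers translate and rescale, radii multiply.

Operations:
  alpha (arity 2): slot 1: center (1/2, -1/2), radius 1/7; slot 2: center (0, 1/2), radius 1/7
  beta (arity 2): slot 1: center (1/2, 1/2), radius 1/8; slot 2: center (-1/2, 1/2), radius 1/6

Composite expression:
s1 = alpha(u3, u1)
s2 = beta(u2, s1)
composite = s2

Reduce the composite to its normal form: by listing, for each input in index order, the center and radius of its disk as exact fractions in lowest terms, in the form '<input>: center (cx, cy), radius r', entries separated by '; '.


u1: center (-1/2, 7/12), radius 1/42; u2: center (1/2, 1/2), radius 1/8; u3: center (-5/12, 5/12), radius 1/42

Affine substitution under beta: radii multiply and u-centers shift.
for u2, the 1-step affine chain lands on center (1/2, 1/2), radius 1/8
for u3, the 2-step affine chain lands on center (-5/12, 5/12), radius 1/42
for u1, the 2-step affine chain lands on center (-1/2, 7/12), radius 1/42


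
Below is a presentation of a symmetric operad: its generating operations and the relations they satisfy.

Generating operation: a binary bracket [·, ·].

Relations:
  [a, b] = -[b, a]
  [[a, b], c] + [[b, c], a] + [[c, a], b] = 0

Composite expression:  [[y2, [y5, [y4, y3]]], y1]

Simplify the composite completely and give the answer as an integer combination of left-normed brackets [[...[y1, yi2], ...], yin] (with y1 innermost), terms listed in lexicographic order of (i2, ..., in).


In the tensor algebra, words opening y1 carry the y1-anchored form.
Composite bracket: [[y2, [y5, [y4, y3]]], y1]
The bracket unfolds into 16 signed words via [a, b] = ab - ba (2^4 = 16).
Keep just the words that open with y1:
  word y1y2y3y4y5 has sign -1, contributing -[[[[y1, y2], y3], y4], y5]
  word y1y2y4y3y5 has sign +1, contributing +[[[[y1, y2], y4], y3], y5]
  word y1y2y5y3y4 has sign +1, contributing +[[[[y1, y2], y5], y3], y4]
  word y1y2y5y4y3 has sign -1, contributing -[[[[y1, y2], y5], y4], y3]
  word y1y3y4y5y2 has sign +1, contributing +[[[[y1, y3], y4], y5], y2]
  word y1y4y3y5y2 has sign -1, contributing -[[[[y1, y4], y3], y5], y2]
  word y1y5y3y4y2 has sign -1, contributing -[[[[y1, y5], y3], y4], y2]
  word y1y5y4y3y2 has sign +1, contributing +[[[[y1, y5], y4], y3], y2]

-[[[[y1, y2], y3], y4], y5] + [[[[y1, y2], y4], y3], y5] + [[[[y1, y2], y5], y3], y4] - [[[[y1, y2], y5], y4], y3] + [[[[y1, y3], y4], y5], y2] - [[[[y1, y4], y3], y5], y2] - [[[[y1, y5], y3], y4], y2] + [[[[y1, y5], y4], y3], y2]


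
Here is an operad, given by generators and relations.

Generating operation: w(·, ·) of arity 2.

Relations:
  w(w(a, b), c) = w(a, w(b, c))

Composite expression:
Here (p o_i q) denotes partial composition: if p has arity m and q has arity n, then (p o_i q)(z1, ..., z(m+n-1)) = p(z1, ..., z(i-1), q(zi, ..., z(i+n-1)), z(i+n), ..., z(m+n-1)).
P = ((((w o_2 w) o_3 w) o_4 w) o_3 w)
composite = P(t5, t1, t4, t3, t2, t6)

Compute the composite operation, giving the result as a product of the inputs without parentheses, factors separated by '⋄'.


Every regrouping of w is equal, so read the t-inputs in written order.
w(t4, t3) flattens to t4 ⋄ t3
w(t2, t6) flattens to t2 ⋄ t6
w(w(t4, t3), w(t2, t6)) flattens to t4 ⋄ t3 ⋄ t2 ⋄ t6
w(t1, w(w(t4, t3), w(t2, t6))) flattens to t1 ⋄ t4 ⋄ t3 ⋄ t2 ⋄ t6
w(t5, w(t1, w(w(t4, t3), w(t2, t6)))) flattens to t5 ⋄ t1 ⋄ t4 ⋄ t3 ⋄ t2 ⋄ t6

t5 ⋄ t1 ⋄ t4 ⋄ t3 ⋄ t2 ⋄ t6


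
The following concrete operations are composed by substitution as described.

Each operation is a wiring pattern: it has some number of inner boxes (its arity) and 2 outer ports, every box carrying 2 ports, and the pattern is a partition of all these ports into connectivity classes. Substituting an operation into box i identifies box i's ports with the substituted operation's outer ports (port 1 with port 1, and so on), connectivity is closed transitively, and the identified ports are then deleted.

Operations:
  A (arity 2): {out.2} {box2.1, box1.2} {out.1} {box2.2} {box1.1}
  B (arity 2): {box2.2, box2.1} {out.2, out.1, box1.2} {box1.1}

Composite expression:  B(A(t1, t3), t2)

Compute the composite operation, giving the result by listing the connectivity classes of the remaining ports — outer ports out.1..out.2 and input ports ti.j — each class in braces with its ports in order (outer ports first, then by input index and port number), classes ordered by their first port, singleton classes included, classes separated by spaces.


{out.1, out.2} {t1.1} {t1.2, t3.1} {t2.1, t2.2} {t3.2}

Treat the ports identified at B as solder joints: merge, then drop.
the subtree at A composes to {out.1} {out.2} {t1.1} {t1.2, t3.1} {t3.2} on (t1, t3); out.j = own outer ports
the subtree at B composes to {out.1, out.2} {t1.1} {t1.2, t3.1} {t2.1, t2.2} {t3.2} on (t1, t3, t2); out.j = own outer ports


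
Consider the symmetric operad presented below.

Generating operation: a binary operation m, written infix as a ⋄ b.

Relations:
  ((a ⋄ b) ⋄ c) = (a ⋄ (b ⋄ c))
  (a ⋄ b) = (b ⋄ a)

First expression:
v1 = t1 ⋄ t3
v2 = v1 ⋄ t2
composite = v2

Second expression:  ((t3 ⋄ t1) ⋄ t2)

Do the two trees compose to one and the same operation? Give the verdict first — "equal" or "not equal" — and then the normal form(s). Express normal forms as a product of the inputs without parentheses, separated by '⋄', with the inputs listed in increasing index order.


The first composite normalizes to t1 ⋄ t2 ⋄ t3
The second composite normalizes to t1 ⋄ t2 ⋄ t3
One common form — equal.

equal; the common form is t1 ⋄ t2 ⋄ t3


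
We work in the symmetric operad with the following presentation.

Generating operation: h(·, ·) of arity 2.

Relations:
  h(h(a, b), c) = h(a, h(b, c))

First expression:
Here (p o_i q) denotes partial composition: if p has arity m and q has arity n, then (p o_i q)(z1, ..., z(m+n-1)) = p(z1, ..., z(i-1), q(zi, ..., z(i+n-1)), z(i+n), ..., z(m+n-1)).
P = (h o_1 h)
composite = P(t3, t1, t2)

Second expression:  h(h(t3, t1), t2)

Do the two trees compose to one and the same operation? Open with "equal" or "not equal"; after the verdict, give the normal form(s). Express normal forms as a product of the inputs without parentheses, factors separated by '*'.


In normal form, the first expression is t3 * t1 * t2
In normal form, the second expression is t3 * t1 * t2
The normal forms match — equal.

equal — both sides give t3 * t1 * t2


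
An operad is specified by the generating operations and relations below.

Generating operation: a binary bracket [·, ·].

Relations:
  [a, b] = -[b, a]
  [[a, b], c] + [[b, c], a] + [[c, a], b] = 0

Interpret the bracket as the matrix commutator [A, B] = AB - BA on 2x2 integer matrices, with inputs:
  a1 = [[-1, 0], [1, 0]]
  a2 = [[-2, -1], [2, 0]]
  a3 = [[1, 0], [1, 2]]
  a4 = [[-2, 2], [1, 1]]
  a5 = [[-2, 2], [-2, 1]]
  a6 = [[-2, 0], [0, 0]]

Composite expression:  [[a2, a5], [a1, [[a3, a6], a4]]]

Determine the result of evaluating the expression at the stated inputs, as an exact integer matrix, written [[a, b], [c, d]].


[[-98, 0], [56, 98]]

[a2, a5] = [[-2, -7], [-10, 2]]
[a3, a6] = [[0, 0], [-2, 0]]
[[a3, a6], a4] = [[4, 0], [6, -4]]
[a1, [[a3, a6], a4]] = [[0, 0], [14, 0]]
[[a2, a5], [a1, [[a3, a6], a4]]] = [[-98, 0], [56, 98]]


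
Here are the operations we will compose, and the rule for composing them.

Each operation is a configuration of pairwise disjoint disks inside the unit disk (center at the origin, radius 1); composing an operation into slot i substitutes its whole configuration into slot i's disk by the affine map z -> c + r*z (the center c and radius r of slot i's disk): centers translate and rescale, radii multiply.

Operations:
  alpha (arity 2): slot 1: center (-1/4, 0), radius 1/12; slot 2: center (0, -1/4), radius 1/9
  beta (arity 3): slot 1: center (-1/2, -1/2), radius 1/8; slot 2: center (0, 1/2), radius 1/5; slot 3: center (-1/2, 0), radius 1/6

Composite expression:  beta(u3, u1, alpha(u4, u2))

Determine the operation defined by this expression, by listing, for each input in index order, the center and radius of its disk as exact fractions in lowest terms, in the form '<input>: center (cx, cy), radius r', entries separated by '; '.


u1: center (0, 1/2), radius 1/5; u2: center (-1/2, -1/24), radius 1/54; u3: center (-1/2, -1/2), radius 1/8; u4: center (-13/24, 0), radius 1/72

Affine substitution under beta: radii multiply and u-centers shift.
tracing u3 down its 1-map path: center (-1/2, -1/2), radius 1/8
tracing u1 down its 1-map path: center (0, 1/2), radius 1/5
tracing u4 down its 2-map path: center (-13/24, 0), radius 1/72
tracing u2 down its 2-map path: center (-1/2, -1/24), radius 1/54


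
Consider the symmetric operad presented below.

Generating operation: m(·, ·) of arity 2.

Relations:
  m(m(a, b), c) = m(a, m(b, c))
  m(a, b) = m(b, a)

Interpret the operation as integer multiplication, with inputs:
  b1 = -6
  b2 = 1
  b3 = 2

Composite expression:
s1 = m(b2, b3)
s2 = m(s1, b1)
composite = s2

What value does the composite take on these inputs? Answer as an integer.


-12

m(b2, b3) = 2
m(m(b2, b3), b1) = -12


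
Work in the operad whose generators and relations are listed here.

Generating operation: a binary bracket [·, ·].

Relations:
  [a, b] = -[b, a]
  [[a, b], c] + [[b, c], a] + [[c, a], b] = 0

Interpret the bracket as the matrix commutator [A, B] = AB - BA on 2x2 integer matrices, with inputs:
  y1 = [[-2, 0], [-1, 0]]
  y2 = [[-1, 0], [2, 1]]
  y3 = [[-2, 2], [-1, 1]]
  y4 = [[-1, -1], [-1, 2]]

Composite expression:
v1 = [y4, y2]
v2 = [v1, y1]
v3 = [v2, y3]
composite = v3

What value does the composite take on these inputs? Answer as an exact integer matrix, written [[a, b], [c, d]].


[[44, -4], [64, -44]]

[y4, y2] = [[-2, -2], [8, 2]]
[[y4, y2], y1] = [[2, -4], [-20, -2]]
[[[y4, y2], y1], y3] = [[44, -4], [64, -44]]


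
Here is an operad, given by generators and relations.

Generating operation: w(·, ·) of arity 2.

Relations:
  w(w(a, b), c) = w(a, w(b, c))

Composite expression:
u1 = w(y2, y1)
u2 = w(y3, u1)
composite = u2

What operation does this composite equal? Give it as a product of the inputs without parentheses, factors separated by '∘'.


y3 ∘ y2 ∘ y1

Associativity of w dissolves the nesting; only the y-input order survives.
w(y2, y1) linearizes to y2 ∘ y1
w(y3, w(y2, y1)) linearizes to y3 ∘ y2 ∘ y1


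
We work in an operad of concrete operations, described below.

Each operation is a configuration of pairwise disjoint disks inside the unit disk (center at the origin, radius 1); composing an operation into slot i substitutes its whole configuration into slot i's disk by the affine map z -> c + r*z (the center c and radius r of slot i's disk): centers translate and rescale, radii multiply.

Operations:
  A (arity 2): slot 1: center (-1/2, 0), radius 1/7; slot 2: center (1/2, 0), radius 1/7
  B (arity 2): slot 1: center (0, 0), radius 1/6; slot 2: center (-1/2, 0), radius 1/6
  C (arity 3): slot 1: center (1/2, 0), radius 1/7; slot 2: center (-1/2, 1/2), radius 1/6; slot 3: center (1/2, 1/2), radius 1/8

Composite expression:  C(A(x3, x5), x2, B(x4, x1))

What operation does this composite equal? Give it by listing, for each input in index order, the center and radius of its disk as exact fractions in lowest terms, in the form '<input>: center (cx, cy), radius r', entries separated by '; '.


x1: center (7/16, 1/2), radius 1/48; x2: center (-1/2, 1/2), radius 1/6; x3: center (3/7, 0), radius 1/49; x4: center (1/2, 1/2), radius 1/48; x5: center (4/7, 0), radius 1/49

Below C, radii multiply path by path; the x-disk centers shift.
input x3: applying the 2 nested substitutions gives center (3/7, 0), radius 1/49
input x5: applying the 2 nested substitutions gives center (4/7, 0), radius 1/49
input x2: applying the 1 nested substitution gives center (-1/2, 1/2), radius 1/6
input x4: applying the 2 nested substitutions gives center (1/2, 1/2), radius 1/48
input x1: applying the 2 nested substitutions gives center (7/16, 1/2), radius 1/48


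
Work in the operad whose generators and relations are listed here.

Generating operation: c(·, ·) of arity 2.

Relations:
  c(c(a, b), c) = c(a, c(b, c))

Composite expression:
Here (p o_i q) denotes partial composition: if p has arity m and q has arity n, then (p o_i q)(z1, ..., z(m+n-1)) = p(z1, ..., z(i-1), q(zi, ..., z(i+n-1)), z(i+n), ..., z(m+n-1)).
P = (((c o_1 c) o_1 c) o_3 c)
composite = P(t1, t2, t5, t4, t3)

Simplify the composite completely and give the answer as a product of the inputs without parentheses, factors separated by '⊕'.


Every regrouping of c is equal, so read the t-inputs in written order.
c(t1, t2) linearizes to t1 ⊕ t2
c(t5, t4) linearizes to t5 ⊕ t4
c(c(t1, t2), c(t5, t4)) linearizes to t1 ⊕ t2 ⊕ t5 ⊕ t4
c(c(c(t1, t2), c(t5, t4)), t3) linearizes to t1 ⊕ t2 ⊕ t5 ⊕ t4 ⊕ t3

t1 ⊕ t2 ⊕ t5 ⊕ t4 ⊕ t3


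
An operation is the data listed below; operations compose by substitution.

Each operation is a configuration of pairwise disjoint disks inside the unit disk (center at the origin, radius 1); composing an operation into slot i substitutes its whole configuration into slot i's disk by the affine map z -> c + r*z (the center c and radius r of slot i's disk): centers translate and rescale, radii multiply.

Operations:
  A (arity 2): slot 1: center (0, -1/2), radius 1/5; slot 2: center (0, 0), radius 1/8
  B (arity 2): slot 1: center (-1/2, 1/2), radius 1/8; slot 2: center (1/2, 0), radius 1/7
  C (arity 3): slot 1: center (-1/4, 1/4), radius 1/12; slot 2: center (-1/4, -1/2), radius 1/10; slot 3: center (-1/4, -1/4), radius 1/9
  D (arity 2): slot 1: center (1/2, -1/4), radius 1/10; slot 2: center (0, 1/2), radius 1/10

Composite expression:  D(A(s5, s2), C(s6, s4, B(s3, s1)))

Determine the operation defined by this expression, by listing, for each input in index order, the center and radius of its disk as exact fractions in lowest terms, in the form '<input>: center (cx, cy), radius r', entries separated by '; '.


s1: center (-7/360, 19/40), radius 1/630; s2: center (1/2, -1/4), radius 1/80; s3: center (-11/360, 173/360), radius 1/720; s4: center (-1/40, 9/20), radius 1/100; s5: center (1/2, -3/10), radius 1/50; s6: center (-1/40, 21/40), radius 1/120

Each s-disk chains the slot maps above it in D; radii multiply.
for s5, the 2-step affine chain lands on center (1/2, -3/10), radius 1/50
for s2, the 2-step affine chain lands on center (1/2, -1/4), radius 1/80
for s6, the 2-step affine chain lands on center (-1/40, 21/40), radius 1/120
for s4, the 2-step affine chain lands on center (-1/40, 9/20), radius 1/100
for s3, the 3-step affine chain lands on center (-11/360, 173/360), radius 1/720
for s1, the 3-step affine chain lands on center (-7/360, 19/40), radius 1/630


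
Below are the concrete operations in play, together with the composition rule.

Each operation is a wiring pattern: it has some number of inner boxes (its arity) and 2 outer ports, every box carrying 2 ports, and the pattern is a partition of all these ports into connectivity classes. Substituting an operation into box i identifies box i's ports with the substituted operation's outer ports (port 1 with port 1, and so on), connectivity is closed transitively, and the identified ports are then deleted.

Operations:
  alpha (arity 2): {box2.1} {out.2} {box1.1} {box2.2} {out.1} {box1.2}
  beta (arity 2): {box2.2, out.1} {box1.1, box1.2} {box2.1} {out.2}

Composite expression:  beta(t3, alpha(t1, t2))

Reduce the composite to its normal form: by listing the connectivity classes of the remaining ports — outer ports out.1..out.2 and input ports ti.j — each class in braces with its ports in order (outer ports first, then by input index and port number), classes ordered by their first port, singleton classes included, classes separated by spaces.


{out.1} {out.2} {t1.1} {t1.2} {t2.1} {t2.2} {t3.1, t3.2}

Treat the ports identified at beta as solder joints: merge, then drop.
the subtree at alpha composes to {out.1} {out.2} {t1.1} {t1.2} {t2.1} {t2.2} on (t1, t2); out.j = own outer ports
the subtree at beta composes to {out.1} {out.2} {t1.1} {t1.2} {t2.1} {t2.2} {t3.1, t3.2} on (t3, t1, t2); out.j = own outer ports
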